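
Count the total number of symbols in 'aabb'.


String: 'aabb'
Counting characters:
  'a' appears 2 time(s)
  'b' appears 2 time(s)
Total length = 2 + 2 = 4

4


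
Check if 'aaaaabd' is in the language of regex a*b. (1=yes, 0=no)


Pattern: a*b
String: 'aaaaabd'
Pattern requires: zero or more 'a's followed by exactly one 'b'
Found 5 leading 'a's
Remaining: 'bd'
Remaining is not 'b' -> no match
Result: 0

0


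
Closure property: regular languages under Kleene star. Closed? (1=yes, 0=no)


Regular languages are closed under:
- Union (DFA product construction)
- Intersection (DFA product construction)
- Complement (swap accept/reject states)
- Concatenation (NFA construction)
- Kleene star (NFA construction)
Kleene star is in this list
Therefore: closed

1


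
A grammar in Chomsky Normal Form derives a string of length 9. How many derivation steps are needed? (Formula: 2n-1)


Chomsky Normal Form derivation:
String length n = 9
Each step either:
  - Splits a nonterminal into two (n-1 such steps)
  - Converts a nonterminal to terminal (n such steps)
Total = (n-1) + n = 2n - 1
= 2(9) - 1
= 18 - 1
= 17

17


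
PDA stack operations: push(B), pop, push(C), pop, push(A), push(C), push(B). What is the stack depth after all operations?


Tracing stack operations:
  push(B) -> stack = [B], depth=1
  pop -> removed B, stack = [], depth=0
  push(C) -> stack = [C], depth=1
  pop -> removed C, stack = [], depth=0
  push(A) -> stack = [A], depth=1
  push(C) -> stack = [A,C], depth=2
  push(B) -> stack = [A,C,B], depth=3
Final depth = 3

3


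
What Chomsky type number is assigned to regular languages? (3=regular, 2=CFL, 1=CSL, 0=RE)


Chomsky hierarchy levels:
  Type 3: Regular (DFA/NFA/regex)
  Type 2: Context-free (PDA)
  Type 1: Context-sensitive
  Type 0: Recursively enumerable (TM)
'regular' corresponds to Type 3

3


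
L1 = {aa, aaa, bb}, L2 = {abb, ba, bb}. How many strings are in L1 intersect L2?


L1 = {aa, aaa, bb}
L2 = {abb, ba, bb}
Checking each string in L1 against L2:
  'aa': in L2? No
  'aaa': in L2? No
  'bb': in L2? Yes
Intersection = {bb}
|L1 ∩ L2| = 1

1


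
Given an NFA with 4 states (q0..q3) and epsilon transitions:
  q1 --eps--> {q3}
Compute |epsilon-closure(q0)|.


Starting from q0
Initialize closure = {q0}
q0 has no outgoing epsilon transitions -> nothing to add
Final closure: {q0}
Size = 1

1


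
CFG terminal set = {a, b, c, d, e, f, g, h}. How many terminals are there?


Terminal symbols: a, b, c, d, e, f, g, h
Counting each: a (#1), b (#2), c (#3), d (#4), e (#5), f (#6), g (#7), h (#8)
Total = 8

8


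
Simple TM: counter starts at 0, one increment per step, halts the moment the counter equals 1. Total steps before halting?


Counter starts at 0. Counting sequence:
  Step 1: counter = 1
Counter reached 1 -> halt
Total steps = 1

1


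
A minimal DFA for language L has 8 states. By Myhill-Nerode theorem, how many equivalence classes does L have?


Myhill-Nerode theorem:
Number of equivalence classes = number of states in minimal DFA
Minimal DFA states = 8
Therefore equivalence classes = 8

8


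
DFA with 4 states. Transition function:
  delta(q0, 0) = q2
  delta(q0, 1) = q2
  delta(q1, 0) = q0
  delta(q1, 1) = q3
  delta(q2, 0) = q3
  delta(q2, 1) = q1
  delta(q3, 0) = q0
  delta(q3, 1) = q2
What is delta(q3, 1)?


Looking up transition function:
delta(q3, 1) in the table
Row: q3, Column: 1
Result: q2

q2


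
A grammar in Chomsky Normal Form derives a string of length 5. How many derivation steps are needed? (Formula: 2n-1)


Chomsky Normal Form derivation:
String length n = 5
Each step either:
  - Splits a nonterminal into two (n-1 such steps)
  - Converts a nonterminal to terminal (n such steps)
Total = (n-1) + n = 2n - 1
= 2(5) - 1
= 10 - 1
= 9

9


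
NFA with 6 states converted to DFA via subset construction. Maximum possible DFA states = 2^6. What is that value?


NFA has 6 states
Subset construction: each DFA state = subset of NFA states
Maximum subsets = 2^6
2^6 = 64

64


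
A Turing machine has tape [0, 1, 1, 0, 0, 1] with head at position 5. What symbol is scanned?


Tape: [0, 1, 1, 0, 0, 1]
Positions: 0 1 2 3 4 5
Values:    0 1 1 0 0 1
Head at position 5
tape[5] = 1

1


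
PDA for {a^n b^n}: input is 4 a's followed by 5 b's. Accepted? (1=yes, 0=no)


Language requires equal numbers of a's and b's
PDA pushes for each 'a', pops for each 'b'
Number of a's = 4
Number of b's = 5
4 != 5 -> Reject

0


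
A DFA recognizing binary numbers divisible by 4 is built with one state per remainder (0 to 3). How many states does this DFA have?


Divisibility by 4 is tracked via the remainder mod 4: 0, 1, ..., 3
The construction assigns one state to each remainder
Number of remainders = 4

4


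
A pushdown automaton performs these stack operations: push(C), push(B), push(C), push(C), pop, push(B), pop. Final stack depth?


Tracing stack operations:
  push(C) -> stack = [C], depth=1
  push(B) -> stack = [C,B], depth=2
  push(C) -> stack = [C,B,C], depth=3
  push(C) -> stack = [C,B,C,C], depth=4
  pop -> removed C, stack = [C,B,C], depth=3
  push(B) -> stack = [C,B,C,B], depth=4
  pop -> removed B, stack = [C,B,C], depth=3
Final depth = 3

3


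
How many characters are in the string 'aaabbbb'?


String: 'aaabbbb'
Counting characters:
  'a' appears 3 time(s)
  'b' appears 4 time(s)
Total length = 3 + 4 = 7

7


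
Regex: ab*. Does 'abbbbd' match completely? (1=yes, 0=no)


Pattern: ab*
String: 'abbbbd'
Pattern requires: exactly one 'a' followed by zero or more 'b's
First char is 'a' -> OK
Rest 'bbbbd': all b's? No
Result: 0

0


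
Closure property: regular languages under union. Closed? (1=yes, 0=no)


Regular languages are closed under:
- Union (DFA product construction)
- Intersection (DFA product construction)
- Complement (swap accept/reject states)
- Concatenation (NFA construction)
- Kleene star (NFA construction)
union is in this list
Therefore: closed

1


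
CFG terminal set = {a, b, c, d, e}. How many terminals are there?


Terminal symbols: a, b, c, d, e
Counting each: a (#1), b (#2), c (#3), d (#4), e (#5)
Total = 5

5


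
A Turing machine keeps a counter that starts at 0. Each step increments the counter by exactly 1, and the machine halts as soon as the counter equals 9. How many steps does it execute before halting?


Counter starts at 0. Counting sequence:
  Step 1: counter = 1
  Step 2: counter = 2
  Step 3: counter = 3
  Step 4: counter = 4
  Step 5: counter = 5
  Step 6: counter = 6
  ...
  Step 9: counter = 9
Counter reached 9 -> halt
Total steps = 9

9


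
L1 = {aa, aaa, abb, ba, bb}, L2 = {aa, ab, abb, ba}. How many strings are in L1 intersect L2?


L1 = {aa, aaa, abb, ba, bb}
L2 = {aa, ab, abb, ba}
Checking each string in L1 against L2:
  'aa': in L2? Yes
  'aaa': in L2? No
  'abb': in L2? Yes
  'ba': in L2? Yes
  'bb': in L2? No
Intersection = {aa, abb, ba}
|L1 ∩ L2| = 3

3


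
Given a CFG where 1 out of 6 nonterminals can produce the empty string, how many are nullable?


Nonterminals: {S, A, B, C, D, E}
A nonterminal is nullable if it can derive epsilon
Counting nullable nonterminals: 1
Total nullable = 1

1


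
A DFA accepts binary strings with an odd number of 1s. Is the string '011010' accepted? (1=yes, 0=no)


DFA has 2 states: q_even (start, accept=no) and q_odd
Processing string '011010' character by character:
  Position 0: read '0', 1-count=0 -> q_even (no change)
  Position 1: read '1', 1-count=1 -> q_odd
  Position 2: read '1', 1-count=2 -> q_even
  Position 3: read '0', 1-count=2 -> q_even (no change)
  Position 4: read '1', 1-count=3 -> q_odd
  Position 5: read '0', 1-count=3 -> q_odd (no change)
Final state: q_odd, total 1s = 3 (odd); the DFA requires an odd count -> accept

1


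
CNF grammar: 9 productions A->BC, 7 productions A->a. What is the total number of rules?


CNF allows two rule forms:
  A -> BC (binary): 9 rules
  A -> a (terminal): 7 rules
Total = 9 + 7 = 16

16


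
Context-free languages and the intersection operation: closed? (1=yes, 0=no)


CFL closure properties:
  Closed under: union, concatenation, Kleene star
  NOT closed under: intersection, complement
Operation 'intersection' is in not-closed list -> No (not closed)

0


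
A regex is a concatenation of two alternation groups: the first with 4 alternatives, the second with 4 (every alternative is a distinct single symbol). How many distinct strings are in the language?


First group: 4 alternatives
Second group: 4 alternatives
Concatenation: each choice from group 1 pairs with each from group 2
Total = 4 x 4 = 16

16


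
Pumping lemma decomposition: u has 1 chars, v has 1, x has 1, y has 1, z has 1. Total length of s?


|s| = |u| + |v| + |x| + |y| + |z|
= 1 + 1 + 1 + 1 + 1
= 2 + 1 + 2
= 3 + 2
= 5

5


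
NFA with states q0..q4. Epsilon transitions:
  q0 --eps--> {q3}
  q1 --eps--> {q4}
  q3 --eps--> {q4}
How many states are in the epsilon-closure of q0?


Starting from q0
Initialize closure = {q0}
Follow epsilon from q0 -> add q3
Follow epsilon from q3 -> add q4
Final closure: {q0, q3, q4}
Size = 3

3


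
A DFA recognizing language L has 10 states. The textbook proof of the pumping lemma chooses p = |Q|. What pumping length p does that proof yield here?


Pumping lemma for regular languages (standard proof):
Take p = |Q|, the number of DFA states.
Any string of length >= |Q| passes through |Q|+1 states while reading its first |Q| symbols,
so by pigeonhole some state repeats, giving the loop that can be pumped.
Here |Q| = 10
Therefore the proof uses p = 10

10


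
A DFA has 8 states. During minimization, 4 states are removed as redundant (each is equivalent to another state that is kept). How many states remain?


Original DFA: 8 states
Redundant states removed: 4
Minimized states = original - removed
= 8 - 4
= 4

4


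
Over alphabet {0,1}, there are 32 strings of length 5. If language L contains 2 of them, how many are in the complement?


Alphabet: {0,1}
String length: 5
Total strings of length 5 = 2^5 = 32
Strings in L = 2
Complement = total - |L|
= 32 - 2
= 30

30


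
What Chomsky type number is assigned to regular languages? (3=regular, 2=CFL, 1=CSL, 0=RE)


Chomsky hierarchy levels:
  Type 3: Regular (DFA/NFA/regex)
  Type 2: Context-free (PDA)
  Type 1: Context-sensitive
  Type 0: Recursively enumerable (TM)
'regular' corresponds to Type 3

3


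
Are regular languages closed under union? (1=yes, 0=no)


Regular languages are closed under:
- Union (DFA product construction)
- Intersection (DFA product construction)
- Complement (swap accept/reject states)
- Concatenation (NFA construction)
- Kleene star (NFA construction)
union is in this list
Therefore: closed

1


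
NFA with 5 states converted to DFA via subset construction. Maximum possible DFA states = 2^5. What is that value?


NFA has 5 states
Subset construction: each DFA state = subset of NFA states
Maximum subsets = 2^5
2^5 = 32

32


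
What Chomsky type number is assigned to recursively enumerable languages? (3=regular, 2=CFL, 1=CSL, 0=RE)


Chomsky hierarchy levels:
  Type 3: Regular (DFA/NFA/regex)
  Type 2: Context-free (PDA)
  Type 1: Context-sensitive
  Type 0: Recursively enumerable (TM)
'recursively enumerable' corresponds to Type 0

0


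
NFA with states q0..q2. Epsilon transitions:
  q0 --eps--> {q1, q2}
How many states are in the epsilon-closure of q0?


Starting from q0
Initialize closure = {q0}
Follow epsilon from q0 -> add q1
Follow epsilon from q0 -> add q2
Final closure: {q0, q1, q2}
Size = 3

3


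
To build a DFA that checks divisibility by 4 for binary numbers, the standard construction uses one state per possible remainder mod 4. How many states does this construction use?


Divisibility by 4 is tracked via the remainder mod 4: 0, 1, ..., 3
The construction assigns one state to each remainder
Number of remainders = 4

4


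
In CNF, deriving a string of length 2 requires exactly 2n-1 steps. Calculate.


Chomsky Normal Form derivation:
String length n = 2
Each step either:
  - Splits a nonterminal into two (n-1 such steps)
  - Converts a nonterminal to terminal (n such steps)
Total = (n-1) + n = 2n - 1
= 2(2) - 1
= 4 - 1
= 3

3


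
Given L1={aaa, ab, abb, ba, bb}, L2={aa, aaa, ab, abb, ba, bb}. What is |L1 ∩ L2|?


L1 = {aaa, ab, abb, ba, bb}
L2 = {aa, aaa, ab, abb, ba, bb}
Checking each string in L1 against L2:
  'aaa': in L2? Yes
  'ab': in L2? Yes
  'abb': in L2? Yes
  'ba': in L2? Yes
  'bb': in L2? Yes
Intersection = {aaa, ab, abb, ba, bb}
|L1 ∩ L2| = 5

5


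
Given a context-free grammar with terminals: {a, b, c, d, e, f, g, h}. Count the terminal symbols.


Terminal symbols: a, b, c, d, e, f, g, h
Counting each: a (#1), b (#2), c (#3), d (#4), e (#5), f (#6), g (#7), h (#8)
Total = 8

8


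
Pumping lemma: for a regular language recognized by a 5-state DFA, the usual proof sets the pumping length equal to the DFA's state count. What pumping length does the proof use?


Pumping lemma for regular languages (standard proof):
Take p = |Q|, the number of DFA states.
Any string of length >= |Q| passes through |Q|+1 states while reading its first |Q| symbols,
so by pigeonhole some state repeats, giving the loop that can be pumped.
Here |Q| = 5
Therefore the proof uses p = 5

5


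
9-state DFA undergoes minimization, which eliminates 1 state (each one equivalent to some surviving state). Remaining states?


Original DFA: 9 states
Redundant states removed: 1
Minimized states = original - removed
= 9 - 1
= 8

8


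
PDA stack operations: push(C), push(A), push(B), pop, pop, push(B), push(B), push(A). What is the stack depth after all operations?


Tracing stack operations:
  push(C) -> stack = [C], depth=1
  push(A) -> stack = [C,A], depth=2
  push(B) -> stack = [C,A,B], depth=3
  pop -> removed B, stack = [C,A], depth=2
  pop -> removed A, stack = [C], depth=1
  push(B) -> stack = [C,B], depth=2
  push(B) -> stack = [C,B,B], depth=3
  push(A) -> stack = [C,B,B,A], depth=4
Final depth = 4

4


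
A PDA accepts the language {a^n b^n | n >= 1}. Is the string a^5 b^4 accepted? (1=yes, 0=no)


Language requires equal numbers of a's and b's
PDA pushes for each 'a', pops for each 'b'
Number of a's = 5
Number of b's = 4
5 != 4 -> Reject

0


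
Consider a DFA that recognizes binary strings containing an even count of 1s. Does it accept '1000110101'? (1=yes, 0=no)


DFA has 2 states: q_even (start, accept=yes) and q_odd
Processing string '1000110101' character by character:
  Position 0: read '1', 1-count=1 -> q_odd
  Position 1: read '0', 1-count=1 -> q_odd (no change)
  Position 2: read '0', 1-count=1 -> q_odd (no change)
  Position 3: read '0', 1-count=1 -> q_odd (no change)
  Position 4: read '1', 1-count=2 -> q_even
  Position 5: read '1', 1-count=3 -> q_odd
  Position 6: read '0', 1-count=3 -> q_odd (no change)
  Position 7: read '1', 1-count=4 -> q_even
  Position 8: read '0', 1-count=4 -> q_even (no change)
  Position 9: read '1', 1-count=5 -> q_odd
Final state: q_odd, total 1s = 5 (odd); the DFA requires an even count -> reject

0


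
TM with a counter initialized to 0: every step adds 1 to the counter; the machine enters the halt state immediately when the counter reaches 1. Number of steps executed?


Counter starts at 0. Counting sequence:
  Step 1: counter = 1
Counter reached 1 -> halt
Total steps = 1

1


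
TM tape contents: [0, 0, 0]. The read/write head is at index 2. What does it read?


Tape: [0, 0, 0]
Positions: 0 1 2
Values:    0 0 0
Head at position 2
tape[2] = 0

0


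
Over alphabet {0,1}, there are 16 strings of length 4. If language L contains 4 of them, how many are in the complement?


Alphabet: {0,1}
String length: 4
Total strings of length 4 = 2^4 = 16
Strings in L = 4
Complement = total - |L|
= 16 - 4
= 12

12


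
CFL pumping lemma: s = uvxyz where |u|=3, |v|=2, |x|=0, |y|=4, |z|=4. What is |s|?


|s| = |u| + |v| + |x| + |y| + |z|
= 3 + 2 + 0 + 4 + 4
= 5 + 0 + 8
= 5 + 8
= 13

13


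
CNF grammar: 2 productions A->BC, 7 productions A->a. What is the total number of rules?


CNF allows two rule forms:
  A -> BC (binary): 2 rules
  A -> a (terminal): 7 rules
Total = 2 + 7 = 9

9


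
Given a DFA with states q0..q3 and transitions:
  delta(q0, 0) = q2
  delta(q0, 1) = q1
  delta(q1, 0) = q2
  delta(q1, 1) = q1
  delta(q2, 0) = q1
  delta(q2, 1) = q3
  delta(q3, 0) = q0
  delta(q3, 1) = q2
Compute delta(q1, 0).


Looking up transition function:
delta(q1, 0) in the table
Row: q1, Column: 0
Result: q2

q2


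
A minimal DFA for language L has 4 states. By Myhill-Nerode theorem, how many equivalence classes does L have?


Myhill-Nerode theorem:
Number of equivalence classes = number of states in minimal DFA
Minimal DFA states = 4
Therefore equivalence classes = 4

4


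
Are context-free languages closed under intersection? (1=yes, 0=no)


CFL closure properties:
  Closed under: union, concatenation, Kleene star
  NOT closed under: intersection, complement
Operation 'intersection' is in not-closed list -> No (not closed)

0


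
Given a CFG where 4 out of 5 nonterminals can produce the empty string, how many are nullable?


Nonterminals: {S, A, B, C, D}
A nonterminal is nullable if it can derive epsilon
Counting nullable nonterminals: 4
Total nullable = 4

4


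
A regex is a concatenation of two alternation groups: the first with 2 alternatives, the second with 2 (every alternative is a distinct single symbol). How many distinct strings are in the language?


First group: 2 alternatives
Second group: 2 alternatives
Concatenation: each choice from group 1 pairs with each from group 2
Total = 2 x 2 = 4

4


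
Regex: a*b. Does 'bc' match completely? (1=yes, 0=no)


Pattern: a*b
String: 'bc'
Pattern requires: zero or more 'a's followed by exactly one 'b'
Found 0 leading 'a's
Remaining: 'bc'
Remaining is not 'b' -> no match
Result: 0

0


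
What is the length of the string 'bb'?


String: 'bb'
Counting characters:
  'b' appears 2 time(s)
Total length = 0 + 2 = 2

2


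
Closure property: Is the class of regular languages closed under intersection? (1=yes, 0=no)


Regular languages are closed under all standard operations:
- Union: Yes (product construction)
- Intersection: Yes (product construction)
- Complement: Yes (swap accept/reject)
- Concatenation: Yes (NFA construction)
Operation: intersection -> Closed

1


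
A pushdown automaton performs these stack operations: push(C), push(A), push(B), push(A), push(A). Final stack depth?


Tracing stack operations:
  push(C) -> stack = [C], depth=1
  push(A) -> stack = [C,A], depth=2
  push(B) -> stack = [C,A,B], depth=3
  push(A) -> stack = [C,A,B,A], depth=4
  push(A) -> stack = [C,A,B,A,A], depth=5
Final depth = 5

5


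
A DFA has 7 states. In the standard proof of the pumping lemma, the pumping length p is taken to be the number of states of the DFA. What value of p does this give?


Pumping lemma for regular languages (standard proof):
Take p = |Q|, the number of DFA states.
Any string of length >= |Q| passes through |Q|+1 states while reading its first |Q| symbols,
so by pigeonhole some state repeats, giving the loop that can be pumped.
Here |Q| = 7
Therefore the proof uses p = 7

7


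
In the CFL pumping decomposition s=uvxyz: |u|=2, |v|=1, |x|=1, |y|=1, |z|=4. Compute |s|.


|s| = |u| + |v| + |x| + |y| + |z|
= 2 + 1 + 1 + 1 + 4
= 3 + 1 + 5
= 4 + 5
= 9

9


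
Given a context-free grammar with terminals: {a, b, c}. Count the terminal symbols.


Terminal symbols: a, b, c
Counting each: a (#1), b (#2), c (#3)
Total = 3

3


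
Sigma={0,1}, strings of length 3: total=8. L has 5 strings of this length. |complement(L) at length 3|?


Alphabet: {0,1}
String length: 3
Total strings of length 3 = 2^3 = 8
Strings in L = 5
Complement = total - |L|
= 8 - 5
= 3

3


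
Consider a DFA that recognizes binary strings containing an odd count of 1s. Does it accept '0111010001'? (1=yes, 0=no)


DFA has 2 states: q_even (start, accept=no) and q_odd
Processing string '0111010001' character by character:
  Position 0: read '0', 1-count=0 -> q_even (no change)
  Position 1: read '1', 1-count=1 -> q_odd
  Position 2: read '1', 1-count=2 -> q_even
  Position 3: read '1', 1-count=3 -> q_odd
  Position 4: read '0', 1-count=3 -> q_odd (no change)
  Position 5: read '1', 1-count=4 -> q_even
  Position 6: read '0', 1-count=4 -> q_even (no change)
  Position 7: read '0', 1-count=4 -> q_even (no change)
  Position 8: read '0', 1-count=4 -> q_even (no change)
  Position 9: read '1', 1-count=5 -> q_odd
Final state: q_odd, total 1s = 5 (odd); the DFA requires an odd count -> accept

1


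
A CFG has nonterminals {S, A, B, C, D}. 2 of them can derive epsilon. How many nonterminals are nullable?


Nonterminals: {S, A, B, C, D}
A nonterminal is nullable if it can derive epsilon
Counting nullable nonterminals: 2
Total nullable = 2

2


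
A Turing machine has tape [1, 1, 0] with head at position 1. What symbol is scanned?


Tape: [1, 1, 0]
Positions: 0 1 2
Values:    1 1 0
Head at position 1
tape[1] = 1

1


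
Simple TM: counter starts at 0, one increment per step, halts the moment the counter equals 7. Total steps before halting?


Counter starts at 0. Counting sequence:
  Step 1: counter = 1
  Step 2: counter = 2
  Step 3: counter = 3
  Step 4: counter = 4
  Step 5: counter = 5
  Step 6: counter = 6
  Step 7: counter = 7
Counter reached 7 -> halt
Total steps = 7

7


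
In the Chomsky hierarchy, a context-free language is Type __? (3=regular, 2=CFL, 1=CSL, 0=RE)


Chomsky hierarchy levels:
  Type 3: Regular (DFA/NFA/regex)
  Type 2: Context-free (PDA)
  Type 1: Context-sensitive
  Type 0: Recursively enumerable (TM)
'context-free' corresponds to Type 2

2


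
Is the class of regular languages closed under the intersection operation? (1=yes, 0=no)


Regular languages are closed under:
- Union (DFA product construction)
- Intersection (DFA product construction)
- Complement (swap accept/reject states)
- Concatenation (NFA construction)
- Kleene star (NFA construction)
intersection is in this list
Therefore: closed

1


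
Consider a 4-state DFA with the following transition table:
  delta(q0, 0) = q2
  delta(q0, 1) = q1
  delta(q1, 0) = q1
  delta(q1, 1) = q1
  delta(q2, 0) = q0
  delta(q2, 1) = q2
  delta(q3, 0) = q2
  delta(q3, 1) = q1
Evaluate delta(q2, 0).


Looking up transition function:
delta(q2, 0) in the table
Row: q2, Column: 0
Result: q0

q0


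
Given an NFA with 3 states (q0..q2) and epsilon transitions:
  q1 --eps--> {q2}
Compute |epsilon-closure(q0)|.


Starting from q0
Initialize closure = {q0}
q0 has no outgoing epsilon transitions -> nothing to add
Final closure: {q0}
Size = 1

1


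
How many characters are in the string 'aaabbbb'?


String: 'aaabbbb'
Counting characters:
  'a' appears 3 time(s)
  'b' appears 4 time(s)
Total length = 3 + 4 = 7

7


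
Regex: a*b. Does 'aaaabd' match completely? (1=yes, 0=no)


Pattern: a*b
String: 'aaaabd'
Pattern requires: zero or more 'a's followed by exactly one 'b'
Found 4 leading 'a's
Remaining: 'bd'
Remaining is not 'b' -> no match
Result: 0

0


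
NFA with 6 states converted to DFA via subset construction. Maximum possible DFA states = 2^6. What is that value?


NFA has 6 states
Subset construction: each DFA state = subset of NFA states
Maximum subsets = 2^6
2^6 = 64

64


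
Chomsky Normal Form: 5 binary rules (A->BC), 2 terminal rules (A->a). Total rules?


CNF allows two rule forms:
  A -> BC (binary): 5 rules
  A -> a (terminal): 2 rules
Total = 5 + 2 = 7

7


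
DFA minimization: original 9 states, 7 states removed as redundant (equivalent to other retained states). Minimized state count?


Original DFA: 9 states
Redundant states removed: 7
Minimized states = original - removed
= 9 - 7
= 2

2


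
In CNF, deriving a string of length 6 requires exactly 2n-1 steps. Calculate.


Chomsky Normal Form derivation:
String length n = 6
Each step either:
  - Splits a nonterminal into two (n-1 such steps)
  - Converts a nonterminal to terminal (n such steps)
Total = (n-1) + n = 2n - 1
= 2(6) - 1
= 12 - 1
= 11

11


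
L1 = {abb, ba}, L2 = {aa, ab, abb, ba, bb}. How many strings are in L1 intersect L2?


L1 = {abb, ba}
L2 = {aa, ab, abb, ba, bb}
Checking each string in L1 against L2:
  'abb': in L2? Yes
  'ba': in L2? Yes
Intersection = {abb, ba}
|L1 ∩ L2| = 2

2


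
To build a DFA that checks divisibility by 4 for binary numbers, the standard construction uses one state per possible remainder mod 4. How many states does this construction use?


Divisibility by 4 is tracked via the remainder mod 4: 0, 1, ..., 3
The construction assigns one state to each remainder
Number of remainders = 4

4


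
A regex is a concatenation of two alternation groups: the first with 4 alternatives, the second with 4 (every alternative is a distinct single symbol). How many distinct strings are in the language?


First group: 4 alternatives
Second group: 4 alternatives
Concatenation: each choice from group 1 pairs with each from group 2
Total = 4 x 4 = 16

16


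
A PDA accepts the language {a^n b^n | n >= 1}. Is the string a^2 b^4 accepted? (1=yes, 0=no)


Language requires equal numbers of a's and b's
PDA pushes for each 'a', pops for each 'b'
Number of a's = 2
Number of b's = 4
2 != 4 -> Reject

0


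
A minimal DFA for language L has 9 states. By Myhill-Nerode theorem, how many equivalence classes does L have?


Myhill-Nerode theorem:
Number of equivalence classes = number of states in minimal DFA
Minimal DFA states = 9
Therefore equivalence classes = 9

9


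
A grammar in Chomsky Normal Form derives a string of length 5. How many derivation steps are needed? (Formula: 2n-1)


Chomsky Normal Form derivation:
String length n = 5
Each step either:
  - Splits a nonterminal into two (n-1 such steps)
  - Converts a nonterminal to terminal (n such steps)
Total = (n-1) + n = 2n - 1
= 2(5) - 1
= 10 - 1
= 9

9


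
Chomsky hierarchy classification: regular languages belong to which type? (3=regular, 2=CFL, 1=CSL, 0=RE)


Chomsky hierarchy levels:
  Type 3: Regular (DFA/NFA/regex)
  Type 2: Context-free (PDA)
  Type 1: Context-sensitive
  Type 0: Recursively enumerable (TM)
'regular' corresponds to Type 3

3


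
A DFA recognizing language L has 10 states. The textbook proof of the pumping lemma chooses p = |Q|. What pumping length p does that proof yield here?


Pumping lemma for regular languages (standard proof):
Take p = |Q|, the number of DFA states.
Any string of length >= |Q| passes through |Q|+1 states while reading its first |Q| symbols,
so by pigeonhole some state repeats, giving the loop that can be pumped.
Here |Q| = 10
Therefore the proof uses p = 10

10


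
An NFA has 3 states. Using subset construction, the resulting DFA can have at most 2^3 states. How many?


NFA has 3 states
Subset construction: each DFA state = subset of NFA states
Maximum subsets = 2^3
2^3 = 8

8


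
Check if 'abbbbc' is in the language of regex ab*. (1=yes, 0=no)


Pattern: ab*
String: 'abbbbc'
Pattern requires: exactly one 'a' followed by zero or more 'b's
First char is 'a' -> OK
Rest 'bbbbc': all b's? No
Result: 0

0


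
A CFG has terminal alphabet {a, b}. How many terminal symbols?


Terminal symbols: a, b
Counting each: a (#1), b (#2)
Total = 2

2


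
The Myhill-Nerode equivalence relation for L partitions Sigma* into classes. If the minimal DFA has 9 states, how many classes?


Myhill-Nerode theorem:
Number of equivalence classes = number of states in minimal DFA
Minimal DFA states = 9
Therefore equivalence classes = 9

9


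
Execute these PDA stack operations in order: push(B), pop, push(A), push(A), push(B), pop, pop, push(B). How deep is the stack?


Tracing stack operations:
  push(B) -> stack = [B], depth=1
  pop -> removed B, stack = [], depth=0
  push(A) -> stack = [A], depth=1
  push(A) -> stack = [A,A], depth=2
  push(B) -> stack = [A,A,B], depth=3
  pop -> removed B, stack = [A,A], depth=2
  pop -> removed A, stack = [A], depth=1
  push(B) -> stack = [A,B], depth=2
Final depth = 2

2


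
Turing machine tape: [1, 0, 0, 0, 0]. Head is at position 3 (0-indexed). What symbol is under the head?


Tape: [1, 0, 0, 0, 0]
Positions: 0 1 2 3 4
Values:    1 0 0 0 0
Head at position 3
tape[3] = 0

0


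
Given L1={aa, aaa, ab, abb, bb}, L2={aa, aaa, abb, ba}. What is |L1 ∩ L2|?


L1 = {aa, aaa, ab, abb, bb}
L2 = {aa, aaa, abb, ba}
Checking each string in L1 against L2:
  'aa': in L2? Yes
  'aaa': in L2? Yes
  'ab': in L2? No
  'abb': in L2? Yes
  'bb': in L2? No
Intersection = {aa, aaa, abb}
|L1 ∩ L2| = 3

3


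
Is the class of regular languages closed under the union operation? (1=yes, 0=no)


Regular languages are closed under:
- Union (DFA product construction)
- Intersection (DFA product construction)
- Complement (swap accept/reject states)
- Concatenation (NFA construction)
- Kleene star (NFA construction)
union is in this list
Therefore: closed

1


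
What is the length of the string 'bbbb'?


String: 'bbbb'
Counting characters:
  'b' appears 4 time(s)
Total length = 0 + 4 = 4

4


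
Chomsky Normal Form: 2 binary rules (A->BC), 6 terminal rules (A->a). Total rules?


CNF allows two rule forms:
  A -> BC (binary): 2 rules
  A -> a (terminal): 6 rules
Total = 2 + 6 = 8

8


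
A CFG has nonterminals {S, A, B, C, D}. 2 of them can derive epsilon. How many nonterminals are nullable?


Nonterminals: {S, A, B, C, D}
A nonterminal is nullable if it can derive epsilon
Counting nullable nonterminals: 2
Total nullable = 2

2


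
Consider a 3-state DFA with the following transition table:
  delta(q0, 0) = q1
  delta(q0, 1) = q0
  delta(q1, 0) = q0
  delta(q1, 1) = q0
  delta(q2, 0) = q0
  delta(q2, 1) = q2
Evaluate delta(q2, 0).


Looking up transition function:
delta(q2, 0) in the table
Row: q2, Column: 0
Result: q0

q0


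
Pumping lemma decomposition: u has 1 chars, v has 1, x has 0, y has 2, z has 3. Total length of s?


|s| = |u| + |v| + |x| + |y| + |z|
= 1 + 1 + 0 + 2 + 3
= 2 + 0 + 5
= 2 + 5
= 7

7


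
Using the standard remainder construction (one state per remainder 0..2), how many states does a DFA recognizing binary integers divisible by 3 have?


Divisibility by 3 is tracked via the remainder mod 3: 0, 1, ..., 2
The construction assigns one state to each remainder
Number of remainders = 3

3


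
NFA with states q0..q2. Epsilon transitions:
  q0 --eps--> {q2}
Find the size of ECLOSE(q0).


Starting from q0
Initialize closure = {q0}
Follow epsilon from q0 -> add q2
Final closure: {q0, q2}
Size = 2

2


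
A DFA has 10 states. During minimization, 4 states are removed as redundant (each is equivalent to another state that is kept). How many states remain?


Original DFA: 10 states
Redundant states removed: 4
Minimized states = original - removed
= 10 - 4
= 6

6


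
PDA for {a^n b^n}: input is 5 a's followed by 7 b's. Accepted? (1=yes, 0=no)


Language requires equal numbers of a's and b's
PDA pushes for each 'a', pops for each 'b'
Number of a's = 5
Number of b's = 7
5 != 7 -> Reject

0


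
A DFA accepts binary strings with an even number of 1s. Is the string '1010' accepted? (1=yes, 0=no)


DFA has 2 states: q_even (start, accept=yes) and q_odd
Processing string '1010' character by character:
  Position 0: read '1', 1-count=1 -> q_odd
  Position 1: read '0', 1-count=1 -> q_odd (no change)
  Position 2: read '1', 1-count=2 -> q_even
  Position 3: read '0', 1-count=2 -> q_even (no change)
Final state: q_even, total 1s = 2 (even); the DFA requires an even count -> accept

1


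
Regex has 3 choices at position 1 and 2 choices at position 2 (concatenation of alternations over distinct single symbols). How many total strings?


First group: 3 alternatives
Second group: 2 alternatives
Concatenation: each choice from group 1 pairs with each from group 2
Total = 3 x 2 = 6

6


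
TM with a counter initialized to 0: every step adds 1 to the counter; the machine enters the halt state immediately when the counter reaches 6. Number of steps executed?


Counter starts at 0. Counting sequence:
  Step 1: counter = 1
  Step 2: counter = 2
  Step 3: counter = 3
  Step 4: counter = 4
  Step 5: counter = 5
  Step 6: counter = 6
Counter reached 6 -> halt
Total steps = 6

6


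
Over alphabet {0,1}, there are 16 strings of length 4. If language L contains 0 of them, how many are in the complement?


Alphabet: {0,1}
String length: 4
Total strings of length 4 = 2^4 = 16
Strings in L = 0
Complement = total - |L|
= 16 - 0
= 16

16


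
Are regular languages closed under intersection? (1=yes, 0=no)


Regular languages are closed under all standard operations:
- Union: Yes (product construction)
- Intersection: Yes (product construction)
- Complement: Yes (swap accept/reject)
- Concatenation: Yes (NFA construction)
Operation: intersection -> Closed

1


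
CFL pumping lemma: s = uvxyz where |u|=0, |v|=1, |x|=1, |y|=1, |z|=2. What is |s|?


|s| = |u| + |v| + |x| + |y| + |z|
= 0 + 1 + 1 + 1 + 2
= 1 + 1 + 3
= 2 + 3
= 5

5


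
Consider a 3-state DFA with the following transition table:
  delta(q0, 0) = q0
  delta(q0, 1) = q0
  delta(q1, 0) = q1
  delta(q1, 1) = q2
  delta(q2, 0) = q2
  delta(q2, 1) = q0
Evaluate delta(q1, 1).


Looking up transition function:
delta(q1, 1) in the table
Row: q1, Column: 1
Result: q2

q2


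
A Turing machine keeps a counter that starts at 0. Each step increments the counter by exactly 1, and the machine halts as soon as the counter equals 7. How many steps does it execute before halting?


Counter starts at 0. Counting sequence:
  Step 1: counter = 1
  Step 2: counter = 2
  Step 3: counter = 3
  Step 4: counter = 4
  Step 5: counter = 5
  Step 6: counter = 6
  Step 7: counter = 7
Counter reached 7 -> halt
Total steps = 7

7


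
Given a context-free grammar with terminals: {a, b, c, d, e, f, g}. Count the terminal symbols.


Terminal symbols: a, b, c, d, e, f, g
Counting each: a (#1), b (#2), c (#3), d (#4), e (#5), f (#6), g (#7)
Total = 7

7


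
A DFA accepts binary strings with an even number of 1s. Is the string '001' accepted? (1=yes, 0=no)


DFA has 2 states: q_even (start, accept=yes) and q_odd
Processing string '001' character by character:
  Position 0: read '0', 1-count=0 -> q_even (no change)
  Position 1: read '0', 1-count=0 -> q_even (no change)
  Position 2: read '1', 1-count=1 -> q_odd
Final state: q_odd, total 1s = 1 (odd); the DFA requires an even count -> reject

0


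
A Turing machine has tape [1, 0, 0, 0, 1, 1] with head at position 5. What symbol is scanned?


Tape: [1, 0, 0, 0, 1, 1]
Positions: 0 1 2 3 4 5
Values:    1 0 0 0 1 1
Head at position 5
tape[5] = 1

1


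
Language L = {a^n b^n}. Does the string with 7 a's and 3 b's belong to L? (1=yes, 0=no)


Language requires equal numbers of a's and b's
PDA pushes for each 'a', pops for each 'b'
Number of a's = 7
Number of b's = 3
7 != 3 -> Reject

0


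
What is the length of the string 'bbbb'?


String: 'bbbb'
Counting characters:
  'b' appears 4 time(s)
Total length = 0 + 4 = 4

4


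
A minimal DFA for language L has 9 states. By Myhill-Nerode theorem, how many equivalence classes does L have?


Myhill-Nerode theorem:
Number of equivalence classes = number of states in minimal DFA
Minimal DFA states = 9
Therefore equivalence classes = 9

9


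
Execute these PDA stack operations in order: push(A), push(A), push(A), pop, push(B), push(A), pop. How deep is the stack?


Tracing stack operations:
  push(A) -> stack = [A], depth=1
  push(A) -> stack = [A,A], depth=2
  push(A) -> stack = [A,A,A], depth=3
  pop -> removed A, stack = [A,A], depth=2
  push(B) -> stack = [A,A,B], depth=3
  push(A) -> stack = [A,A,B,A], depth=4
  pop -> removed A, stack = [A,A,B], depth=3
Final depth = 3

3


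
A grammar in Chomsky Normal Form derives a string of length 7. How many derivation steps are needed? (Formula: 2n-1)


Chomsky Normal Form derivation:
String length n = 7
Each step either:
  - Splits a nonterminal into two (n-1 such steps)
  - Converts a nonterminal to terminal (n such steps)
Total = (n-1) + n = 2n - 1
= 2(7) - 1
= 14 - 1
= 13

13


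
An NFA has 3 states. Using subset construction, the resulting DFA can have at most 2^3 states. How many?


NFA has 3 states
Subset construction: each DFA state = subset of NFA states
Maximum subsets = 2^3
2^3 = 8

8


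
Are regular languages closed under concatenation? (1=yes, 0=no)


Regular languages are closed under:
- Union (DFA product construction)
- Intersection (DFA product construction)
- Complement (swap accept/reject states)
- Concatenation (NFA construction)
- Kleene star (NFA construction)
concatenation is in this list
Therefore: closed

1


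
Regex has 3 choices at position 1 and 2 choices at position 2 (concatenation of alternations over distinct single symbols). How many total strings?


First group: 3 alternatives
Second group: 2 alternatives
Concatenation: each choice from group 1 pairs with each from group 2
Total = 3 x 2 = 6

6


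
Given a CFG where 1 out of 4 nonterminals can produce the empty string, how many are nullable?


Nonterminals: {S, A, B, C}
A nonterminal is nullable if it can derive epsilon
Counting nullable nonterminals: 1
Total nullable = 1

1


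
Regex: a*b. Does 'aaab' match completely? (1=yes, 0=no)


Pattern: a*b
String: 'aaab'
Pattern requires: zero or more 'a's followed by exactly one 'b'
Found 3 leading 'a's
Remaining: 'b'
Remaining is exactly 'b' -> match
Result: 1

1


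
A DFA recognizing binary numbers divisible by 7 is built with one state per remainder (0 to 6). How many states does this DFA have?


Divisibility by 7 is tracked via the remainder mod 7: 0, 1, ..., 6
The construction assigns one state to each remainder
Number of remainders = 7

7


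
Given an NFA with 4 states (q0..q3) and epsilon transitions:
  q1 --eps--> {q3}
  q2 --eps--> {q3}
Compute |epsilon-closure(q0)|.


Starting from q0
Initialize closure = {q0}
q0 has no outgoing epsilon transitions -> nothing to add
Final closure: {q0}
Size = 1

1


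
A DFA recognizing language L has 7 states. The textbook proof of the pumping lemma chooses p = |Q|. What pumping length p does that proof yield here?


Pumping lemma for regular languages (standard proof):
Take p = |Q|, the number of DFA states.
Any string of length >= |Q| passes through |Q|+1 states while reading its first |Q| symbols,
so by pigeonhole some state repeats, giving the loop that can be pumped.
Here |Q| = 7
Therefore the proof uses p = 7

7


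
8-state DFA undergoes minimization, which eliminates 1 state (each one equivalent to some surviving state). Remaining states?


Original DFA: 8 states
Redundant states removed: 1
Minimized states = original - removed
= 8 - 1
= 7

7


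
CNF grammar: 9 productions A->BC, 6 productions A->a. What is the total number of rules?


CNF allows two rule forms:
  A -> BC (binary): 9 rules
  A -> a (terminal): 6 rules
Total = 9 + 6 = 15

15


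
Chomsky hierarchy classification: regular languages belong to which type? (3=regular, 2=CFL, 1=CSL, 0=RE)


Chomsky hierarchy levels:
  Type 3: Regular (DFA/NFA/regex)
  Type 2: Context-free (PDA)
  Type 1: Context-sensitive
  Type 0: Recursively enumerable (TM)
'regular' corresponds to Type 3

3


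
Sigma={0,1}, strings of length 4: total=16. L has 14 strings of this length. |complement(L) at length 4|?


Alphabet: {0,1}
String length: 4
Total strings of length 4 = 2^4 = 16
Strings in L = 14
Complement = total - |L|
= 16 - 14
= 2

2


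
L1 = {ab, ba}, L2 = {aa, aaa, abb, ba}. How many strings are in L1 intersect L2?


L1 = {ab, ba}
L2 = {aa, aaa, abb, ba}
Checking each string in L1 against L2:
  'ab': in L2? No
  'ba': in L2? Yes
Intersection = {ba}
|L1 ∩ L2| = 1

1
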